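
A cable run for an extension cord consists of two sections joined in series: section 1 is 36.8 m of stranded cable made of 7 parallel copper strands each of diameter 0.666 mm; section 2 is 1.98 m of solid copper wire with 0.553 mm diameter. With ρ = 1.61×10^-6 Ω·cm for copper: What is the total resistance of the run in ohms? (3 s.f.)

ρ = 1.61×10^-6 Ω·cm = 1.61×10^-8 Ω·m
Section 1: A_strand = π(3.3300e-04)² = 3.484e-07 m²; R₁ = ρL/(N·A_s) = (1.61×10^-8)(36.8)/(7×3.484e-07) = 0.243 Ω
Section 2: A = π(d/2)² = π(2.7650e-04 m)² = 2.402e-07 m²
R₂ = (1.61×10^-8)(1.98)/(2.402e-07) = 0.1327 Ω
R = R₁ + R₂ = 0.376 Ω

0.376 Ω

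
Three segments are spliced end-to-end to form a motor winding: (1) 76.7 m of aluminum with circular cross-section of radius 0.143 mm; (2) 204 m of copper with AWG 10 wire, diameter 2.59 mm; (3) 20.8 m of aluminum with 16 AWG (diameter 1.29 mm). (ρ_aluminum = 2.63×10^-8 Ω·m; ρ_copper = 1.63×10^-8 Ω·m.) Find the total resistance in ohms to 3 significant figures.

Seg 1: A = πr² = π(1.4300e-04 m)² = 6.424e-08 m²
R_1 = (2.63×10^-8)(76.7)/(6.424e-08) = 31.4 Ω
Seg 2: A = π(2.59/2 mm)² = π(1.2950e-03 m)² = 5.269e-06 m²
R_2 = (1.63×10^-8)(204)/(5.269e-06) = 0.6311 Ω
Seg 3: A = π(1.29/2 mm)² = π(6.4500e-04 m)² = 1.307e-06 m²
R_3 = (2.63×10^-8)(20.8)/(1.307e-06) = 0.4186 Ω
R_total = R_1 + R_2 + R_3 = 32.4 Ω

32.4 Ω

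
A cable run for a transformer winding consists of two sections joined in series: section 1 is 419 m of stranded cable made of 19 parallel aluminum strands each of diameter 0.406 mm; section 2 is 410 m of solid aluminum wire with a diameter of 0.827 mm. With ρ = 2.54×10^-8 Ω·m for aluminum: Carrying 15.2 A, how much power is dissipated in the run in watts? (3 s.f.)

5480 W

Section 1: A_strand = π(2.0300e-04)² = 1.295e-07 m²; R₁ = ρL/(N·A_s) = (2.54×10^-8)(419)/(19×1.295e-07) = 4.327 Ω
Section 2: A = π(d/2)² = π(4.1350e-04 m)² = 5.372e-07 m²
R₂ = (2.54×10^-8)(410)/(5.372e-07) = 19.39 Ω
R = R₁ + R₂ = 23.71 Ω
P = I²R = (15.2)² × 23.71 = 5480 W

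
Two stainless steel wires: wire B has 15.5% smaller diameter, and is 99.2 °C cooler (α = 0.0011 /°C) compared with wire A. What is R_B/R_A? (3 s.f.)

1.25

R ∝ ρL/d² with ρ ∝ (1+αΔT), so R_B/R_A = (1 − 15.5/100)⁻² × (1 − 0.0011×99.2)
= 1.401 × 0.8909 = 1.25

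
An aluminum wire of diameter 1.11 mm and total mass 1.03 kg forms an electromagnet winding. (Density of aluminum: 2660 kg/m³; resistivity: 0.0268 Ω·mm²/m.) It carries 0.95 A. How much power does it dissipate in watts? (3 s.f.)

10.0 W

ρ = 0.0268 Ω·mm²/m = 2.68×10^-8 Ω·m
A = π(d/2)² = π(5.5500e-04 m)² = 9.6769e-07 m²
L = m/(density·A) = 1.03/(2660×9.6769e-07) = 400.1 m
R = ρL/A = (2.68×10^-8)(400.1)/(9.6769e-07) = 11.08 Ω
P = I²R = (0.95)² × 11.08 = 10.0 W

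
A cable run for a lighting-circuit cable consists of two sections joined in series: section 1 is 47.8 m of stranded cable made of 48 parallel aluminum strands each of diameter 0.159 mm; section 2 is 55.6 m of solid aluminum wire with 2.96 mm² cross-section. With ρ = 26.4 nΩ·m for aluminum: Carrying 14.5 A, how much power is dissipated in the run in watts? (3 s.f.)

ρ = 26.4 nΩ·m = 2.64×10^-8 Ω·m
Section 1: A_strand = π(7.9500e-05)² = 1.986e-08 m²; R₁ = ρL/(N·A_s) = (2.64×10^-8)(47.8)/(48×1.986e-08) = 1.324 Ω
Section 2: A = 2.96 mm² = 2.960e-06 m²
R₂ = (2.64×10^-8)(55.6)/(2.960e-06) = 0.4959 Ω
R = R₁ + R₂ = 1.82 Ω
P = I²R = (14.5)² × 1.82 = 383 W

383 W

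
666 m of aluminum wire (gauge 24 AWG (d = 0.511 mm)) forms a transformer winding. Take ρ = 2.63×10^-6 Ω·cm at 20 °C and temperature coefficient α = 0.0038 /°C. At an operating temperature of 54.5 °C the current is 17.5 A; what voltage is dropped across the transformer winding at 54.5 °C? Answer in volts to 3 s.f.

1690 V

ρ = 2.63×10^-6 Ω·cm = 2.63×10^-8 Ω·m
A = π(0.511/2 mm)² = π(2.5550e-04 m)² = 2.051e-07 m²
R₍20₎ = ρL/A = (2.63×10^-8)(666)/(2.051e-07) = 85.41 Ω
R₍54.5₎ = R₍20₎(1 + αΔT) = 85.41 × (1 + 0.0038×34.5) = 96.6 Ω
V = IR = 17.5 × 96.6 = 1690 V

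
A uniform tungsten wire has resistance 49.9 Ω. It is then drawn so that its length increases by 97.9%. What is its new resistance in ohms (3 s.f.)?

k = 1 + 97.9/100 = 1.979; volume constant ⇒ A' = A/k, so R' = k²R.
R' = 3.916 × 49.9 = 195 Ω

195 Ω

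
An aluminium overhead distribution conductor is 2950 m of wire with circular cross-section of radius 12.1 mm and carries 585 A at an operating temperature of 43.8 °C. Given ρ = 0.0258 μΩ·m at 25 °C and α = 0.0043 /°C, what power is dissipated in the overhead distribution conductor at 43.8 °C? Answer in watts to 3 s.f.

ρ = 0.0258 μΩ·m = 2.58×10^-8 Ω·m
A = πr² = π(1.2100e-02 m)² = 4.600e-04 m²
R₍25₎ = ρL/A = (2.58×10^-8)(2950)/(4.600e-04) = 0.1655 Ω
R₍43.8₎ = R₍25₎(1 + αΔT) = 0.1655 × (1 + 0.0043×18.8) = 0.1788 Ω
P = I²R = (585)² × 0.1788 = 61200 W

61200 W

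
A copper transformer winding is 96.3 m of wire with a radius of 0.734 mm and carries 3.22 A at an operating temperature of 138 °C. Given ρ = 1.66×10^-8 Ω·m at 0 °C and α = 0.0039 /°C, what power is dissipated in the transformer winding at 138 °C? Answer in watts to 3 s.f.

A = πr² = π(7.3400e-04 m)² = 1.693e-06 m²
R₍0₎ = ρL/A = (1.66×10^-8)(96.3)/(1.693e-06) = 0.9445 Ω
R₍138₎ = R₍0₎(1 + αΔT) = 0.9445 × (1 + 0.0039×138) = 1.453 Ω
P = I²R = (3.22)² × 1.453 = 15.1 W

15.1 W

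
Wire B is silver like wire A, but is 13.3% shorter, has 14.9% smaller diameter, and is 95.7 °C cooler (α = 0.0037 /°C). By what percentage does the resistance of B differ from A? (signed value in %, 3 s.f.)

-22.7%

R ∝ ρL/d² with ρ ∝ (1+αΔT), so R_B/R_A = (1 − 13.3/100) × (1 − 14.9/100)⁻² × (1 − 0.0037×95.7)
= 0.867 × 1.381 × 0.6459 = 0.7733
(R_B − R_A)/R_A = 0.7733 − 1 = -22.7%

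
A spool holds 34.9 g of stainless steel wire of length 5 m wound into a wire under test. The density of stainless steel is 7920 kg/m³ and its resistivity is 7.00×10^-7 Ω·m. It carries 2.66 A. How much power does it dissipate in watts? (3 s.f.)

A = m/(density·L) = 0.0349/(7920×5) = 8.8131e-07 m²
R = ρL/A = (7.00×10^-7)(5)/(8.8131e-07) = 3.971 Ω
P = I²R = (2.66)² × 3.971 = 28.1 W

28.1 W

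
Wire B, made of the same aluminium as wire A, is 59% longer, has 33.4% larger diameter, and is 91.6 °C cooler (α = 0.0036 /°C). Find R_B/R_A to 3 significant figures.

R ∝ ρL/d² with ρ ∝ (1+αΔT), so R_B/R_A = (1 + 59/100) × (1 + 33.4/100)⁻² × (1 − 0.0036×91.6)
= 1.59 × 0.5619 × 0.6702 = 0.599

0.599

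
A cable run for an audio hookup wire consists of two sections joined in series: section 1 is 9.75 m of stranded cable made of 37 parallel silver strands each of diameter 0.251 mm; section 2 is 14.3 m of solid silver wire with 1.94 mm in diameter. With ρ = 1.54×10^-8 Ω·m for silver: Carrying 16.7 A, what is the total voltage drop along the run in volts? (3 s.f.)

2.61 V

Section 1: A_strand = π(1.2550e-04)² = 4.948e-08 m²; R₁ = ρL/(N·A_s) = (1.54×10^-8)(9.75)/(37×4.948e-08) = 0.08201 Ω
Section 2: A = π(d/2)² = π(9.7000e-04 m)² = 2.956e-06 m²
R₂ = (1.54×10^-8)(14.3)/(2.956e-06) = 0.0745 Ω
R = R₁ + R₂ = 0.1565 Ω
V = IR = 16.7 × 0.1565 = 2.61 V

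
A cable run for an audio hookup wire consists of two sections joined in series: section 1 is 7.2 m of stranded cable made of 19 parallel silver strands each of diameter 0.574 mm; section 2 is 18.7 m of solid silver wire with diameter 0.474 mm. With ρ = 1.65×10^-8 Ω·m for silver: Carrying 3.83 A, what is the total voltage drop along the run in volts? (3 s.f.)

6.79 V

Section 1: A_strand = π(2.8700e-04)² = 2.588e-07 m²; R₁ = ρL/(N·A_s) = (1.65×10^-8)(7.2)/(19×2.588e-07) = 0.02416 Ω
Section 2: A = π(d/2)² = π(2.3700e-04 m)² = 1.765e-07 m²
R₂ = (1.65×10^-8)(18.7)/(1.765e-07) = 1.749 Ω
R = R₁ + R₂ = 1.773 Ω
V = IR = 3.83 × 1.773 = 6.79 V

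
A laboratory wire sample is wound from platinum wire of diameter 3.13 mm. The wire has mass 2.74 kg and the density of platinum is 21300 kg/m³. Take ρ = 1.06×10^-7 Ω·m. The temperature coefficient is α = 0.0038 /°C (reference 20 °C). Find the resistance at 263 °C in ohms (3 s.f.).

A = π(d/2)² = π(1.5650e-03 m)² = 7.6945e-06 m²
L = m/(density·A) = 2.74/(21300×7.6945e-06) = 16.72 m
R = ρL/A = (1.06×10^-7)(16.72)/(7.6945e-06) = 0.2303 Ω
R(263 °C) = 0.2303 × (1 + 0.0038×243) = 0.443 Ω

0.443 Ω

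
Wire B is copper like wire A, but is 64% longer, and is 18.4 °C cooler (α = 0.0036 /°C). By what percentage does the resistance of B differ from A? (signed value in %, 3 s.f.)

R ∝ ρL/d² with ρ ∝ (1+αΔT), so R_B/R_A = (1 + 64/100) × (1 − 0.0036×18.4)
= 1.64 × 0.9338 = 1.531
(R_B − R_A)/R_A = 1.531 − 1 = 53.1%

53.1%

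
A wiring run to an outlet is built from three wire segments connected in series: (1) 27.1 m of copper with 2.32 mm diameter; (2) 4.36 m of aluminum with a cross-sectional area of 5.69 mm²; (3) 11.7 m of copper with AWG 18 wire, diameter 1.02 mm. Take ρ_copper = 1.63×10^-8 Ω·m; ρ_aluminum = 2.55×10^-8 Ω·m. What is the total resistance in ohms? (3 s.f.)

Seg 1: A = π(d/2)² = π(1.1600e-03 m)² = 4.227e-06 m²
R_1 = (1.63×10^-8)(27.1)/(4.227e-06) = 0.1045 Ω
Seg 2: A = 5.69 mm² = 5.690e-06 m²
R_2 = (2.55×10^-8)(4.36)/(5.690e-06) = 0.01954 Ω
Seg 3: A = π(1.02/2 mm)² = π(5.1000e-04 m)² = 8.171e-07 m²
R_3 = (1.63×10^-8)(11.7)/(8.171e-07) = 0.2334 Ω
R_total = R_1 + R_2 + R_3 = 0.357 Ω

0.357 Ω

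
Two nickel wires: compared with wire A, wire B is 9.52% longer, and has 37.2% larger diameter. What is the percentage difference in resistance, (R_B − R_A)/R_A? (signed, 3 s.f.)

R ∝ L/d², so R_B/R_A = (1 + 9.52/100) × (1 + 37.2/100)⁻²
= 1.095 × 0.5312 = 0.5818
(R_B − R_A)/R_A = 0.5818 − 1 = -41.8%

-41.8%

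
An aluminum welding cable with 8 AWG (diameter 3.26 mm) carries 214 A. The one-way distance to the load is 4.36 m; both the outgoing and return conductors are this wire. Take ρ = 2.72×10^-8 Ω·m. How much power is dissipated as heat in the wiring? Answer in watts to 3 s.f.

1300 W

A = π(3.26/2 mm)² = π(1.6300e-03 m)² = 8.347e-06 m²
Total conductor length (both ways) L = 2 × 4.36 = 8.72 m
R = ρL/A = (2.72×10^-8)(8.72)/(8.347e-06) = 0.02842 Ω
P = I²R = (214)² × 0.02842 = 1300 W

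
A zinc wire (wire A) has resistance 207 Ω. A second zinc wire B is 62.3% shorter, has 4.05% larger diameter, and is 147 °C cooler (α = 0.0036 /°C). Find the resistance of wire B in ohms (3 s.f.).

33.9 Ω

R ∝ ρL/d² with ρ ∝ (1+αΔT), so R_B/R_A = (1 − 62.3/100) × (1 + 4.05/100)⁻² × (1 − 0.0036×147)
= 0.377 × 0.9237 × 0.4708 = 0.1639
R_B = 0.1639 × 207 = 33.9 Ω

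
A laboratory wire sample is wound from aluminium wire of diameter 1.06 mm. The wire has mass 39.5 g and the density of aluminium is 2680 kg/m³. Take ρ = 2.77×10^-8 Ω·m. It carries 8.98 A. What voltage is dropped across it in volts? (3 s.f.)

4.71 V

A = π(d/2)² = π(5.3000e-04 m)² = 8.8247e-07 m²
L = m/(density·A) = 0.0395/(2680×8.8247e-07) = 16.7 m
R = ρL/A = (2.77×10^-8)(16.7)/(8.8247e-07) = 0.5243 Ω
V = IR = 8.98 × 0.5243 = 4.71 V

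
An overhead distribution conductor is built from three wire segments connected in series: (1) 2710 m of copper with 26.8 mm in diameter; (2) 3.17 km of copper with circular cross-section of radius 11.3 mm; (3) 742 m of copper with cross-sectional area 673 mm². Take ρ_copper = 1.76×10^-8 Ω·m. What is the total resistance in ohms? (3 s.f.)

Seg 1: A = π(d/2)² = π(1.3400e-02 m)² = 5.641e-04 m²
R_1 = (1.76×10^-8)(2710)/(5.641e-04) = 0.08455 Ω
Seg 2: A = πr² = π(1.1300e-02 m)² = 4.011e-04 m²
R_2 = (1.76×10^-8)(3170)/(4.011e-04) = 0.1391 Ω
Seg 3: A = 673 mm² = 6.730e-04 m²
R_3 = (1.76×10^-8)(742)/(6.730e-04) = 0.0194 Ω
R_total = R_1 + R_2 + R_3 = 0.243 Ω

0.243 Ω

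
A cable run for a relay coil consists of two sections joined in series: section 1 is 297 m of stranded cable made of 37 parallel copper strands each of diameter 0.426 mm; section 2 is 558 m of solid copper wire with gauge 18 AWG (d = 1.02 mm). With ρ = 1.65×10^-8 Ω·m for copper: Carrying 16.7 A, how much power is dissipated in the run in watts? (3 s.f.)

Section 1: A_strand = π(2.1300e-04)² = 1.425e-07 m²; R₁ = ρL/(N·A_s) = (1.65×10^-8)(297)/(37×1.425e-07) = 0.9292 Ω
Section 2: A = π(1.02/2 mm)² = π(5.1000e-04 m)² = 8.171e-07 m²
R₂ = (1.65×10^-8)(558)/(8.171e-07) = 11.27 Ω
R = R₁ + R₂ = 12.2 Ω
P = I²R = (16.7)² × 12.2 = 3400 W

3400 W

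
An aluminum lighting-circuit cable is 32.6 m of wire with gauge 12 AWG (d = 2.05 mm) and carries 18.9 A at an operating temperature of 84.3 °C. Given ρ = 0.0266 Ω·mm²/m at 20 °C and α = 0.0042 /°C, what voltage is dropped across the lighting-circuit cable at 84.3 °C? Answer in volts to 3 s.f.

6.31 V

ρ = 0.0266 Ω·mm²/m = 2.66×10^-8 Ω·m
A = π(2.05/2 mm)² = π(1.0250e-03 m)² = 3.301e-06 m²
R₍20₎ = ρL/A = (2.66×10^-8)(32.6)/(3.301e-06) = 0.2627 Ω
R₍84.3₎ = R₍20₎(1 + αΔT) = 0.2627 × (1 + 0.0042×64.3) = 0.3337 Ω
V = IR = 18.9 × 0.3337 = 6.31 V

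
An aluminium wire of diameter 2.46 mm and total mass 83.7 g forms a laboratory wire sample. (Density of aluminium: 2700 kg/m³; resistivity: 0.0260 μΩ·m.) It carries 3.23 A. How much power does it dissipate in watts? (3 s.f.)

ρ = 0.0260 μΩ·m = 2.60×10^-8 Ω·m
A = π(d/2)² = π(1.2300e-03 m)² = 4.7529e-06 m²
L = m/(density·A) = 0.0837/(2700×4.7529e-06) = 6.522 m
R = ρL/A = (2.60×10^-8)(6.522)/(4.7529e-06) = 0.03568 Ω
P = I²R = (3.23)² × 0.03568 = 0.372 W

0.372 W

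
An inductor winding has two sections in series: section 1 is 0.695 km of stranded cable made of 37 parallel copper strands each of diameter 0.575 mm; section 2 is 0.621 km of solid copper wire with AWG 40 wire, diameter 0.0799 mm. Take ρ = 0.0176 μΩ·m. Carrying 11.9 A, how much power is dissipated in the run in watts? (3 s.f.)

ρ = 0.0176 μΩ·m = 1.76×10^-8 Ω·m
Section 1: A_strand = π(2.8750e-04)² = 2.597e-07 m²; R₁ = ρL/(N·A_s) = (1.76×10^-8)(695)/(37×2.597e-07) = 1.273 Ω
Section 2: A = π(0.0799/2 mm)² = π(3.9950e-05 m)² = 5.014e-09 m²
R₂ = (1.76×10^-8)(621)/(5.014e-09) = 2180 Ω
R = R₁ + R₂ = 2181 Ω
P = I²R = (11.9)² × 2181 = 3.09×10^5 W

3.09×10^5 W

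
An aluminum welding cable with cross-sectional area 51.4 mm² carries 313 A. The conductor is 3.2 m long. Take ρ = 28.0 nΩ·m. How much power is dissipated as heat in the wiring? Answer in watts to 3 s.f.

171 W

ρ = 28.0 nΩ·m = 2.80×10^-8 Ω·m
A = 51.4 mm² = 5.140e-05 m²
R = ρL/A = (2.80×10^-8)(3.2)/(5.140e-05) = 0.001743 Ω
P = I²R = (313)² × 0.001743 = 171 W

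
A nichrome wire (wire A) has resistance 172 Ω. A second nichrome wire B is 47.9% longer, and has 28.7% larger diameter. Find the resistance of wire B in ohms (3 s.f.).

154 Ω

R ∝ L/d², so R_B/R_A = (1 + 47.9/100) × (1 + 28.7/100)⁻²
= 1.479 × 0.6037 = 0.8929
R_B = 0.8929 × 172 = 154 Ω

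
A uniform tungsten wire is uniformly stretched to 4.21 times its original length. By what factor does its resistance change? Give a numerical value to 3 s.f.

Volume constant ⇒ A' = A/k with k = 4.21. R' = ρ(kL)/(A/k) = k²R.
Factor = 17.7

17.7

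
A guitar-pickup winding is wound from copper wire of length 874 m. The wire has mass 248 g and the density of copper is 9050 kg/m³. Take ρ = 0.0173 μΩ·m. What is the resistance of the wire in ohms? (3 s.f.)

ρ = 0.0173 μΩ·m = 1.73×10^-8 Ω·m
A = m/(density·L) = 0.248/(9050×874) = 3.1354e-08 m²
R = ρL/A = (1.73×10^-8)(874)/(3.1354e-08) = 482 Ω

482 Ω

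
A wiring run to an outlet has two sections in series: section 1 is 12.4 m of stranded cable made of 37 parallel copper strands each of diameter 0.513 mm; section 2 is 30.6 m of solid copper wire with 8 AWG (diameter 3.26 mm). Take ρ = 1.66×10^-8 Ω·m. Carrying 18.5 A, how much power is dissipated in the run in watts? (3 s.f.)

30.0 W

Section 1: A_strand = π(2.5650e-04)² = 2.067e-07 m²; R₁ = ρL/(N·A_s) = (1.66×10^-8)(12.4)/(37×2.067e-07) = 0.02692 Ω
Section 2: A = π(3.26/2 mm)² = π(1.6300e-03 m)² = 8.347e-06 m²
R₂ = (1.66×10^-8)(30.6)/(8.347e-06) = 0.06086 Ω
R = R₁ + R₂ = 0.08777 Ω
P = I²R = (18.5)² × 0.08777 = 30.0 W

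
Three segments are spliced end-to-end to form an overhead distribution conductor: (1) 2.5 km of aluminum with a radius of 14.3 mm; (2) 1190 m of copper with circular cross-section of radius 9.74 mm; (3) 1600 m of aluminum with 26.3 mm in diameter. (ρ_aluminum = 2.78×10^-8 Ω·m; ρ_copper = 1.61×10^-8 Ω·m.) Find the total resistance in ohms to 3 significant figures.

0.254 Ω

Seg 1: A = πr² = π(1.4300e-02 m)² = 6.424e-04 m²
R_1 = (2.78×10^-8)(2500)/(6.424e-04) = 0.1082 Ω
Seg 2: A = πr² = π(9.7400e-03 m)² = 2.980e-04 m²
R_2 = (1.61×10^-8)(1190)/(2.980e-04) = 0.06428 Ω
Seg 3: A = π(d/2)² = π(1.3150e-02 m)² = 5.433e-04 m²
R_3 = (2.78×10^-8)(1600)/(5.433e-04) = 0.08188 Ω
R_total = R_1 + R_2 + R_3 = 0.254 Ω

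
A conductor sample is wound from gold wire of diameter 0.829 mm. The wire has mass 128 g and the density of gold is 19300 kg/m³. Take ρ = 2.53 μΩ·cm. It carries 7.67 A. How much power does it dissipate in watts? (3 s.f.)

ρ = 2.53 μΩ·cm = 2.53×10^-8 Ω·m
A = π(d/2)² = π(4.1450e-04 m)² = 5.3976e-07 m²
L = m/(density·A) = 0.128/(19300×5.3976e-07) = 12.29 m
R = ρL/A = (2.53×10^-8)(12.29)/(5.3976e-07) = 0.5759 Ω
P = I²R = (7.67)² × 0.5759 = 33.9 W

33.9 W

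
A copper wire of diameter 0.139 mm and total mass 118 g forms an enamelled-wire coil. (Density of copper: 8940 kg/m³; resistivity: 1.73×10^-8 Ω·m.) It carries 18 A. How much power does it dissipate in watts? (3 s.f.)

A = π(d/2)² = π(6.9500e-05 m)² = 1.5175e-08 m²
L = m/(density·A) = 0.118/(8940×1.5175e-08) = 869.8 m
R = ρL/A = (1.73×10^-8)(869.8)/(1.5175e-08) = 991.6 Ω
P = I²R = (18)² × 991.6 = 3.21×10^5 W

3.21×10^5 W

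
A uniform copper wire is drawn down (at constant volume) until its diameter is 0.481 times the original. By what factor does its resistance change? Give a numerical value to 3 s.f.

Volume constant ⇒ L' = L/r² with r = 0.481. R' = ρL'/A' = ρ(L/r²)/(πr²d₀²/4) = R/r⁴.
Factor = 18.7

18.7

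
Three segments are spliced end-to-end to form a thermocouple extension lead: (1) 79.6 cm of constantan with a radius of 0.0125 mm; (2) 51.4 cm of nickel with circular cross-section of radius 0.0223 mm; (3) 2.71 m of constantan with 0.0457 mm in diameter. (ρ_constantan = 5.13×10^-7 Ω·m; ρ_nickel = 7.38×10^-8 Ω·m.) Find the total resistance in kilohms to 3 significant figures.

1.70 kΩ

Seg 1: A = πr² = π(1.2500e-05 m)² = 4.909e-10 m²
R_1 = (5.13×10^-7)(0.796)/(4.909e-10) = 831.9 Ω
Seg 2: A = πr² = π(2.2300e-05 m)² = 1.562e-09 m²
R_2 = (7.38×10^-8)(0.514)/(1.562e-09) = 24.28 Ω
Seg 3: A = π(d/2)² = π(2.2850e-05 m)² = 1.640e-09 m²
R_3 = (5.13×10^-7)(2.71)/(1.640e-09) = 847.5 Ω
R_total = R_1 + R_2 + R_3 = 1.70 kΩ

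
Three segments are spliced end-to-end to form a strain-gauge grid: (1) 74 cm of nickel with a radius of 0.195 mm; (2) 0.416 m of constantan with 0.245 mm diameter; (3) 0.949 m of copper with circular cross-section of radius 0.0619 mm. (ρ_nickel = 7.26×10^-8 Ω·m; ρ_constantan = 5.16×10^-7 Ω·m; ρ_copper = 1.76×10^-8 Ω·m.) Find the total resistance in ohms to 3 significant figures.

6.39 Ω

Seg 1: A = πr² = π(1.9500e-04 m)² = 1.195e-07 m²
R_1 = (7.26×10^-8)(0.74)/(1.195e-07) = 0.4497 Ω
Seg 2: A = π(d/2)² = π(1.2250e-04 m)² = 4.714e-08 m²
R_2 = (5.16×10^-7)(0.416)/(4.714e-08) = 4.553 Ω
Seg 3: A = πr² = π(6.1900e-05 m)² = 1.204e-08 m²
R_3 = (1.76×10^-8)(0.949)/(1.204e-08) = 1.388 Ω
R_total = R_1 + R_2 + R_3 = 6.39 Ω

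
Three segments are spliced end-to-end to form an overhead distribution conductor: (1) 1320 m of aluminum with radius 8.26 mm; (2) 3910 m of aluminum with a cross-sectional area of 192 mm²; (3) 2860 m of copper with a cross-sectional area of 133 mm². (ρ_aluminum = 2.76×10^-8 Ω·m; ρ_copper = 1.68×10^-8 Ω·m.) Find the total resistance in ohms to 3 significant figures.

Seg 1: A = πr² = π(8.2600e-03 m)² = 2.143e-04 m²
R_1 = (2.76×10^-8)(1320)/(2.143e-04) = 0.17 Ω
Seg 2: A = 192 mm² = 1.920e-04 m²
R_2 = (2.76×10^-8)(3910)/(1.920e-04) = 0.5621 Ω
Seg 3: A = 133 mm² = 1.330e-04 m²
R_3 = (1.68×10^-8)(2860)/(1.330e-04) = 0.3613 Ω
R_total = R_1 + R_2 + R_3 = 1.09 Ω

1.09 Ω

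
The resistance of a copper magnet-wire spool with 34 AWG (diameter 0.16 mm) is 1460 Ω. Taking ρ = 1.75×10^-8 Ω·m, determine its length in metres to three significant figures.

A = π(0.16/2 mm)² = π(8.0000e-05 m)² = 2.011e-08 m²
L = RA/ρ = (1460)(2.011e-08)/(1.75×10^-8) = 1680 m

1680 m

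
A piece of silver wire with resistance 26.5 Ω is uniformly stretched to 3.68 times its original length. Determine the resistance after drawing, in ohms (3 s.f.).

359 Ω

Volume constant ⇒ A' = A/k with k = 3.68. R' = ρ(kL)/(A/k) = k²R.
R' = 13.54 × 26.5 = 359 Ω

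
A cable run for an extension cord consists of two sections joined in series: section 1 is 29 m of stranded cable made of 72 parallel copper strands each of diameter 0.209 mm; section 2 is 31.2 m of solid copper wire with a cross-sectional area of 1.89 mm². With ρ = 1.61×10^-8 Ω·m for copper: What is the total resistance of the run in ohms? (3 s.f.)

0.455 Ω

Section 1: A_strand = π(1.0450e-04)² = 3.431e-08 m²; R₁ = ρL/(N·A_s) = (1.61×10^-8)(29)/(72×3.431e-08) = 0.189 Ω
Section 2: A = 1.89 mm² = 1.890e-06 m²
R₂ = (1.61×10^-8)(31.2)/(1.890e-06) = 0.2658 Ω
R = R₁ + R₂ = 0.455 Ω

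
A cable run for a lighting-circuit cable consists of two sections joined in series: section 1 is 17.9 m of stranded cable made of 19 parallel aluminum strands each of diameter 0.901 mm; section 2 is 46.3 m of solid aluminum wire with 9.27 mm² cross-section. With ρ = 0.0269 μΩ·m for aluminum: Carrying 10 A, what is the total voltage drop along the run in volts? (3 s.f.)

ρ = 0.0269 μΩ·m = 2.69×10^-8 Ω·m
Section 1: A_strand = π(4.5050e-04)² = 6.376e-07 m²; R₁ = ρL/(N·A_s) = (2.69×10^-8)(17.9)/(19×6.376e-07) = 0.03975 Ω
Section 2: A = 9.27 mm² = 9.270e-06 m²
R₂ = (2.69×10^-8)(46.3)/(9.270e-06) = 0.1344 Ω
R = R₁ + R₂ = 0.1741 Ω
V = IR = 10 × 0.1741 = 1.74 V

1.74 V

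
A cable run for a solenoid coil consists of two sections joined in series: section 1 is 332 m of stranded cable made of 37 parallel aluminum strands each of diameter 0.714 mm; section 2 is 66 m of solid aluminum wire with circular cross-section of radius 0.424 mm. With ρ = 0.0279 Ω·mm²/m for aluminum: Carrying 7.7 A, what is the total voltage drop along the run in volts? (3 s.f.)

ρ = 0.0279 Ω·mm²/m = 2.79×10^-8 Ω·m
Section 1: A_strand = π(3.5700e-04)² = 4.004e-07 m²; R₁ = ρL/(N·A_s) = (2.79×10^-8)(332)/(37×4.004e-07) = 0.6253 Ω
Section 2: A = πr² = π(4.2400e-04 m)² = 5.648e-07 m²
R₂ = (2.79×10^-8)(66)/(5.648e-07) = 3.26 Ω
R = R₁ + R₂ = 3.886 Ω
V = IR = 7.7 × 3.886 = 29.9 V

29.9 V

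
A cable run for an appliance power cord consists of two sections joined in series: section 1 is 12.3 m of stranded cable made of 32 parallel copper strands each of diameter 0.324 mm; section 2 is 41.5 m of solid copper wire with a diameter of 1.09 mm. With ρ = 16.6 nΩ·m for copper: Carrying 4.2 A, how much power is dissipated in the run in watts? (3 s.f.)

14.4 W

ρ = 16.6 nΩ·m = 1.66×10^-8 Ω·m
Section 1: A_strand = π(1.6200e-04)² = 8.245e-08 m²; R₁ = ρL/(N·A_s) = (1.66×10^-8)(12.3)/(32×8.245e-08) = 0.07739 Ω
Section 2: A = π(d/2)² = π(5.4500e-04 m)² = 9.331e-07 m²
R₂ = (1.66×10^-8)(41.5)/(9.331e-07) = 0.7383 Ω
R = R₁ + R₂ = 0.8157 Ω
P = I²R = (4.2)² × 0.8157 = 14.4 W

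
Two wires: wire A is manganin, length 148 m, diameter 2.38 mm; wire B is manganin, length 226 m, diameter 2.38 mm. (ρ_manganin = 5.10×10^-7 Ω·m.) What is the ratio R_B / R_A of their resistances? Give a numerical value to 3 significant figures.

R ∝ ρL/d², so R_B/R_A = (L_B/L_A)
= (226/148) = 1.53

1.53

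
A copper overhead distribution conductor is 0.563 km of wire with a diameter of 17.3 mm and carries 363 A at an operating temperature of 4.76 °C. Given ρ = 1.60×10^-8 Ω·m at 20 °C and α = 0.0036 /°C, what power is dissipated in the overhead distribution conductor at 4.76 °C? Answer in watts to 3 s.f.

A = π(d/2)² = π(8.6500e-03 m)² = 2.351e-04 m²
R₍20₎ = ρL/A = (1.60×10^-8)(563)/(2.351e-04) = 0.03832 Ω
R₍4.76₎ = R₍20₎(1 + αΔT) = 0.03832 × (1 + 0.0036×-15.2) = 0.03622 Ω
P = I²R = (363)² × 0.03622 = 4770 W

4770 W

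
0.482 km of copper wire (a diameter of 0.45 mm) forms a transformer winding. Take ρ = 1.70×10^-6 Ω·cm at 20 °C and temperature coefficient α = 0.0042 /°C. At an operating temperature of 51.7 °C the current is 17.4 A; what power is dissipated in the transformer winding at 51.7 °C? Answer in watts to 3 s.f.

ρ = 1.70×10^-6 Ω·cm = 1.70×10^-8 Ω·m
A = π(d/2)² = π(2.2500e-04 m)² = 1.590e-07 m²
R₍20₎ = ρL/A = (1.70×10^-8)(482)/(1.590e-07) = 51.52 Ω
R₍51.7₎ = R₍20₎(1 + αΔT) = 51.52 × (1 + 0.0042×31.7) = 58.38 Ω
P = I²R = (17.4)² × 58.38 = 17700 W

17700 W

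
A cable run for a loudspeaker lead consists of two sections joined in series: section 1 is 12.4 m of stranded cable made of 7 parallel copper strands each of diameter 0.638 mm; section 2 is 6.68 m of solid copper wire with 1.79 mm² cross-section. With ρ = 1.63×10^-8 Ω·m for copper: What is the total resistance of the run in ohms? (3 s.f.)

0.151 Ω

Section 1: A_strand = π(3.1900e-04)² = 3.197e-07 m²; R₁ = ρL/(N·A_s) = (1.63×10^-8)(12.4)/(7×3.197e-07) = 0.09032 Ω
Section 2: A = 1.79 mm² = 1.790e-06 m²
R₂ = (1.63×10^-8)(6.68)/(1.790e-06) = 0.06083 Ω
R = R₁ + R₂ = 0.151 Ω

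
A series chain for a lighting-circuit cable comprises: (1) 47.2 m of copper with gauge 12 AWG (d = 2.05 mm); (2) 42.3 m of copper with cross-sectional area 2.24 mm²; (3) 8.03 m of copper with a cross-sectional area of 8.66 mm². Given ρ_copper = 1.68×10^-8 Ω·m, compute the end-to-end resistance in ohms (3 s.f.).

Seg 1: A = π(2.05/2 mm)² = π(1.0250e-03 m)² = 3.301e-06 m²
R_1 = (1.68×10^-8)(47.2)/(3.301e-06) = 0.2402 Ω
Seg 2: A = 2.24 mm² = 2.240e-06 m²
R_2 = (1.68×10^-8)(42.3)/(2.240e-06) = 0.3173 Ω
Seg 3: A = 8.66 mm² = 8.660e-06 m²
R_3 = (1.68×10^-8)(8.03)/(8.660e-06) = 0.01558 Ω
R_total = R_1 + R_2 + R_3 = 0.573 Ω

0.573 Ω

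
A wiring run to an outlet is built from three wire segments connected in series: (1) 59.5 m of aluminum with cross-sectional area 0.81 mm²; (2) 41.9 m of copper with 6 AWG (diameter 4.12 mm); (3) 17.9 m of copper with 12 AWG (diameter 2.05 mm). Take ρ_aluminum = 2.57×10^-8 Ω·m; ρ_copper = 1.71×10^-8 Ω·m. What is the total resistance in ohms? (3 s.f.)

Seg 1: A = 0.81 mm² = 8.100e-07 m²
R_1 = (2.57×10^-8)(59.5)/(8.100e-07) = 1.888 Ω
Seg 2: A = π(4.12/2 mm)² = π(2.0600e-03 m)² = 1.333e-05 m²
R_2 = (1.71×10^-8)(41.9)/(1.333e-05) = 0.05374 Ω
Seg 3: A = π(2.05/2 mm)² = π(1.0250e-03 m)² = 3.301e-06 m²
R_3 = (1.71×10^-8)(17.9)/(3.301e-06) = 0.09274 Ω
R_total = R_1 + R_2 + R_3 = 2.03 Ω

2.03 Ω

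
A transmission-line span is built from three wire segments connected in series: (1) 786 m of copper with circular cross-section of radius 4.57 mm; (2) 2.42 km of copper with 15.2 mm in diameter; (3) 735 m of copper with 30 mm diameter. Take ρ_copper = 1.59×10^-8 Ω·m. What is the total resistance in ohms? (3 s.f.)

Seg 1: A = πr² = π(4.5700e-03 m)² = 6.561e-05 m²
R_1 = (1.59×10^-8)(786)/(6.561e-05) = 0.1905 Ω
Seg 2: A = π(d/2)² = π(7.6000e-03 m)² = 1.815e-04 m²
R_2 = (1.59×10^-8)(2420)/(1.815e-04) = 0.212 Ω
Seg 3: A = π(d/2)² = π(1.5000e-02 m)² = 7.069e-04 m²
R_3 = (1.59×10^-8)(735)/(7.069e-04) = 0.01653 Ω
R_total = R_1 + R_2 + R_3 = 0.419 Ω

0.419 Ω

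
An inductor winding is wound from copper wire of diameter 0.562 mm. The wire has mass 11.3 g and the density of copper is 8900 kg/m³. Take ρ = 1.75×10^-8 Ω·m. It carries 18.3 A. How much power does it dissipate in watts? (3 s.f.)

121 W

A = π(d/2)² = π(2.8100e-04 m)² = 2.4806e-07 m²
L = m/(density·A) = 0.0113/(8900×2.4806e-07) = 5.118 m
R = ρL/A = (1.75×10^-8)(5.118)/(2.4806e-07) = 0.3611 Ω
P = I²R = (18.3)² × 0.3611 = 121 W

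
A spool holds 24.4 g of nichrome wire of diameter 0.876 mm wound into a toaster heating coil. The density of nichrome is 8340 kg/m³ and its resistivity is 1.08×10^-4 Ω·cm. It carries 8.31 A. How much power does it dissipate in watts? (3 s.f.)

ρ = 1.08×10^-4 Ω·cm = 1.08×10^-6 Ω·m
A = π(d/2)² = π(4.3800e-04 m)² = 6.0270e-07 m²
L = m/(density·A) = 0.0244/(8340×6.0270e-07) = 4.854 m
R = ρL/A = (1.08×10^-6)(4.854)/(6.0270e-07) = 8.699 Ω
P = I²R = (8.31)² × 8.699 = 601 W

601 W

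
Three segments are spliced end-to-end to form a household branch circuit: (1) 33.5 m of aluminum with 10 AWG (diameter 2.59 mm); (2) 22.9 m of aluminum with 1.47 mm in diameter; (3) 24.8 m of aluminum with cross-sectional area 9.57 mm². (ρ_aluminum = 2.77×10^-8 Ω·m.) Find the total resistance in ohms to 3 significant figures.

0.622 Ω

Seg 1: A = π(2.59/2 mm)² = π(1.2950e-03 m)² = 5.269e-06 m²
R_1 = (2.77×10^-8)(33.5)/(5.269e-06) = 0.1761 Ω
Seg 2: A = π(d/2)² = π(7.3500e-04 m)² = 1.697e-06 m²
R_2 = (2.77×10^-8)(22.9)/(1.697e-06) = 0.3738 Ω
Seg 3: A = 9.57 mm² = 9.570e-06 m²
R_3 = (2.77×10^-8)(24.8)/(9.570e-06) = 0.07178 Ω
R_total = R_1 + R_2 + R_3 = 0.622 Ω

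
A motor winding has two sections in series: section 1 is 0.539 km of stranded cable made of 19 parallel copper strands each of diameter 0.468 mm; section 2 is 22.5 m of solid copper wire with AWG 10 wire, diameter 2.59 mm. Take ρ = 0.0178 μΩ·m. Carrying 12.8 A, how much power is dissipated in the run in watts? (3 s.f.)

ρ = 0.0178 μΩ·m = 1.78×10^-8 Ω·m
Section 1: A_strand = π(2.3400e-04)² = 1.720e-07 m²; R₁ = ρL/(N·A_s) = (1.78×10^-8)(539)/(19×1.720e-07) = 2.935 Ω
Section 2: A = π(2.59/2 mm)² = π(1.2950e-03 m)² = 5.269e-06 m²
R₂ = (1.78×10^-8)(22.5)/(5.269e-06) = 0.07602 Ω
R = R₁ + R₂ = 3.011 Ω
P = I²R = (12.8)² × 3.011 = 493 W

493 W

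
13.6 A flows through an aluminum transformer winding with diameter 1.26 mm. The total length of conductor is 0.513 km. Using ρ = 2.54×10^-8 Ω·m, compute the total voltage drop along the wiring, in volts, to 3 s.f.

A = π(d/2)² = π(6.3000e-04 m)² = 1.247e-06 m²
R = ρL/A = (2.54×10^-8)(513)/(1.247e-06) = 10.45 Ω
V = IR = 13.6 × 10.45 = 142 V

142 V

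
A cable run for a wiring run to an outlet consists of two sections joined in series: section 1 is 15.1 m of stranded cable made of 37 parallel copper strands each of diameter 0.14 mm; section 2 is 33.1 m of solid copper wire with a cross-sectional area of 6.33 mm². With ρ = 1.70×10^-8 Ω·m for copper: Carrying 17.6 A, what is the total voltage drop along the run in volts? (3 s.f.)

Section 1: A_strand = π(7.0000e-05)² = 1.539e-08 m²; R₁ = ρL/(N·A_s) = (1.70×10^-8)(15.1)/(37×1.539e-08) = 0.4507 Ω
Section 2: A = 6.33 mm² = 6.330e-06 m²
R₂ = (1.70×10^-8)(33.1)/(6.330e-06) = 0.08889 Ω
R = R₁ + R₂ = 0.5396 Ω
V = IR = 17.6 × 0.5396 = 9.50 V

9.50 V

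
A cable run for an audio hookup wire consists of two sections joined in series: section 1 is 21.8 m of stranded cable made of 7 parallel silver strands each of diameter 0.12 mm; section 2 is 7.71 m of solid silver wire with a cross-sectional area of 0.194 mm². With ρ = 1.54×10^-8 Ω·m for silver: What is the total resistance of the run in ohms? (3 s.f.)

Section 1: A_strand = π(6.0000e-05)² = 1.131e-08 m²; R₁ = ρL/(N·A_s) = (1.54×10^-8)(21.8)/(7×1.131e-08) = 4.241 Ω
Section 2: A = 0.194 mm² = 1.940e-07 m²
R₂ = (1.54×10^-8)(7.71)/(1.940e-07) = 0.612 Ω
R = R₁ + R₂ = 4.85 Ω

4.85 Ω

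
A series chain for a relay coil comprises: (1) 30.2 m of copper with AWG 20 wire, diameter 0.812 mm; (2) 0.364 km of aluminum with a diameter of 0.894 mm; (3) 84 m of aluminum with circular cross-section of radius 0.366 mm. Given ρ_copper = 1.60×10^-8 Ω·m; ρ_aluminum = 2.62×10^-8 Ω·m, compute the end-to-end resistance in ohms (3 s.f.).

21.4 Ω

Seg 1: A = π(0.812/2 mm)² = π(4.0600e-04 m)² = 5.178e-07 m²
R_1 = (1.60×10^-8)(30.2)/(5.178e-07) = 0.9331 Ω
Seg 2: A = π(d/2)² = π(4.4700e-04 m)² = 6.277e-07 m²
R_2 = (2.62×10^-8)(364)/(6.277e-07) = 15.19 Ω
Seg 3: A = πr² = π(3.6600e-04 m)² = 4.208e-07 m²
R_3 = (2.62×10^-8)(84)/(4.208e-07) = 5.23 Ω
R_total = R_1 + R_2 + R_3 = 21.4 Ω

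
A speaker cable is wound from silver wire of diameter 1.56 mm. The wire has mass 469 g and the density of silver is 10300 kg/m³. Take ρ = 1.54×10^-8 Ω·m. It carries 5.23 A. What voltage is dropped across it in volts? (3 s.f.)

A = π(d/2)² = π(7.8000e-04 m)² = 1.9113e-06 m²
L = m/(density·A) = 0.469/(10300×1.9113e-06) = 23.82 m
R = ρL/A = (1.54×10^-8)(23.82)/(1.9113e-06) = 0.1919 Ω
V = IR = 5.23 × 0.1919 = 1.00 V

1.00 V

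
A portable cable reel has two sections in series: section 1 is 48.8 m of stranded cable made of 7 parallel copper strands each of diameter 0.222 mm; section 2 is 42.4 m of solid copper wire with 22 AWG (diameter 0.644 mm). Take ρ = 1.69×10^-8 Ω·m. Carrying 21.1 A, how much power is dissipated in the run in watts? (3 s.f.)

2330 W

Section 1: A_strand = π(1.1100e-04)² = 3.871e-08 m²; R₁ = ρL/(N·A_s) = (1.69×10^-8)(48.8)/(7×3.871e-08) = 3.044 Ω
Section 2: A = π(0.644/2 mm)² = π(3.2200e-04 m)² = 3.257e-07 m²
R₂ = (1.69×10^-8)(42.4)/(3.257e-07) = 2.2 Ω
R = R₁ + R₂ = 5.244 Ω
P = I²R = (21.1)² × 5.244 = 2330 W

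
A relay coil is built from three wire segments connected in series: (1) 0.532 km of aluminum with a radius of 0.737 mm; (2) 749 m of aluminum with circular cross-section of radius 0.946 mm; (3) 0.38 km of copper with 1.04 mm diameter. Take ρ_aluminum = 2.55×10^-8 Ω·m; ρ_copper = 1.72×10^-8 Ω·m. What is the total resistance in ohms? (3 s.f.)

22.4 Ω

Seg 1: A = πr² = π(7.3700e-04 m)² = 1.706e-06 m²
R_1 = (2.55×10^-8)(532)/(1.706e-06) = 7.95 Ω
Seg 2: A = πr² = π(9.4600e-04 m)² = 2.811e-06 m²
R_2 = (2.55×10^-8)(749)/(2.811e-06) = 6.793 Ω
Seg 3: A = π(d/2)² = π(5.2000e-04 m)² = 8.495e-07 m²
R_3 = (1.72×10^-8)(380)/(8.495e-07) = 7.694 Ω
R_total = R_1 + R_2 + R_3 = 22.4 Ω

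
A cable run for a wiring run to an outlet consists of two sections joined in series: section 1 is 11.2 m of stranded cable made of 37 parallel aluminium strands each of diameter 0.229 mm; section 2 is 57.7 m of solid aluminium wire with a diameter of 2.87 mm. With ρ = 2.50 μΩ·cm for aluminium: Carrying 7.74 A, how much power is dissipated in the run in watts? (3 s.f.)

ρ = 2.50 μΩ·cm = 2.50×10^-8 Ω·m
Section 1: A_strand = π(1.1450e-04)² = 4.119e-08 m²; R₁ = ρL/(N·A_s) = (2.50×10^-8)(11.2)/(37×4.119e-08) = 0.1837 Ω
Section 2: A = π(d/2)² = π(1.4350e-03 m)² = 6.469e-06 m²
R₂ = (2.50×10^-8)(57.7)/(6.469e-06) = 0.223 Ω
R = R₁ + R₂ = 0.4067 Ω
P = I²R = (7.74)² × 0.4067 = 24.4 W

24.4 W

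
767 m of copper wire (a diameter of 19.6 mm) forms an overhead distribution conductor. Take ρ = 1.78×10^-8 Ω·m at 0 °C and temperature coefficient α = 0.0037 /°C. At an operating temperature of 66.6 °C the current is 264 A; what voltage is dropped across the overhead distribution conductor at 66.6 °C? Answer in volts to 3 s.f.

14.9 V

A = π(d/2)² = π(9.8000e-03 m)² = 3.017e-04 m²
R₍0₎ = ρL/A = (1.78×10^-8)(767)/(3.017e-04) = 0.04525 Ω
R₍66.6₎ = R₍0₎(1 + αΔT) = 0.04525 × (1 + 0.0037×66.6) = 0.0564 Ω
V = IR = 264 × 0.0564 = 14.9 V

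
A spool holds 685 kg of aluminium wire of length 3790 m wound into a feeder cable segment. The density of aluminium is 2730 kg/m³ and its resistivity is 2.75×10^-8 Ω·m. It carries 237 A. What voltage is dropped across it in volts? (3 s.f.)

A = m/(density·L) = 685/(2730×3790) = 6.6205e-05 m²
R = ρL/A = (2.75×10^-8)(3790)/(6.6205e-05) = 1.574 Ω
V = IR = 237 × 1.574 = 373 V

373 V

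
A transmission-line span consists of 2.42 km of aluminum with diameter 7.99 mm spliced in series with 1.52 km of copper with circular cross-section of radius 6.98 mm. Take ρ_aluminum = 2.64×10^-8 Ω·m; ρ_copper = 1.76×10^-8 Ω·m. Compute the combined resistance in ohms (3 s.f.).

1.45 Ω

Segment 1: A = π(d/2)² = π(3.9950e-03 m)² = 5.014e-05 m²
R₁ = ρL/A = (2.64×10^-8)(2420)/(5.014e-05) = 1.274 Ω
Segment 2: A = πr² = π(6.9800e-03 m)² = 1.531e-04 m²
R₂ = (1.76×10^-8)(1520)/(1.531e-04) = 0.1748 Ω
R = R₁ + R₂ = 1.45 Ω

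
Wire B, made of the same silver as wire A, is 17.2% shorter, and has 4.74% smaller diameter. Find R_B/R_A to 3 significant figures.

R ∝ L/d², so R_B/R_A = (1 − 17.2/100) × (1 − 4.74/100)⁻²
= 0.828 × 1.102 = 0.912

0.912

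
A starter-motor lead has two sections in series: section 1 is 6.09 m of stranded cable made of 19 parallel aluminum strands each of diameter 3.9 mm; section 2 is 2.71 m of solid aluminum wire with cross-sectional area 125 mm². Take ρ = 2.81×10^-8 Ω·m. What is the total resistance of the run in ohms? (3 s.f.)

Section 1: A_strand = π(1.9500e-03)² = 1.195e-05 m²; R₁ = ρL/(N·A_s) = (2.81×10^-8)(6.09)/(19×1.195e-05) = 7.540×10^-4 Ω
Section 2: A = 125 mm² = 1.250e-04 m²
R₂ = (2.81×10^-8)(2.71)/(1.250e-04) = 6.092×10^-4 Ω
R = R₁ + R₂ = 0.00136 Ω

0.00136 Ω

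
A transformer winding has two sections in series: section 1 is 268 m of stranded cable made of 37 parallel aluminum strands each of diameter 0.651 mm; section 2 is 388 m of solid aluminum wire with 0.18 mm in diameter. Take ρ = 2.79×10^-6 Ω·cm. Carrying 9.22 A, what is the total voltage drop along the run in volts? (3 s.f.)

ρ = 2.79×10^-6 Ω·cm = 2.79×10^-8 Ω·m
Section 1: A_strand = π(3.2550e-04)² = 3.329e-07 m²; R₁ = ρL/(N·A_s) = (2.79×10^-8)(268)/(37×3.329e-07) = 0.6071 Ω
Section 2: A = π(d/2)² = π(9.0000e-05 m)² = 2.545e-08 m²
R₂ = (2.79×10^-8)(388)/(2.545e-08) = 425.4 Ω
R = R₁ + R₂ = 426 Ω
V = IR = 9.22 × 426 = 3930 V

3930 V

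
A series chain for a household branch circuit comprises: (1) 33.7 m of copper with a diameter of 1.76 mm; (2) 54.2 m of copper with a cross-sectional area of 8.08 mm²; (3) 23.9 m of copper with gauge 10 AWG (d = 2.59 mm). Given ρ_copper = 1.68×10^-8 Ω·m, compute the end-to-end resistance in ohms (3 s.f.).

Seg 1: A = π(d/2)² = π(8.8000e-04 m)² = 2.433e-06 m²
R_1 = (1.68×10^-8)(33.7)/(2.433e-06) = 0.2327 Ω
Seg 2: A = 8.08 mm² = 8.080e-06 m²
R_2 = (1.68×10^-8)(54.2)/(8.080e-06) = 0.1127 Ω
Seg 3: A = π(2.59/2 mm)² = π(1.2950e-03 m)² = 5.269e-06 m²
R_3 = (1.68×10^-8)(23.9)/(5.269e-06) = 0.07621 Ω
R_total = R_1 + R_2 + R_3 = 0.422 Ω

0.422 Ω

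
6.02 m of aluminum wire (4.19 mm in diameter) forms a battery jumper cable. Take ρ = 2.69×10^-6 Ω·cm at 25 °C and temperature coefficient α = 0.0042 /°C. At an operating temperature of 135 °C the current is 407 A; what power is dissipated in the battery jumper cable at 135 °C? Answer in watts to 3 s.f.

ρ = 2.69×10^-6 Ω·cm = 2.69×10^-8 Ω·m
A = π(d/2)² = π(2.0950e-03 m)² = 1.379e-05 m²
R₍25₎ = ρL/A = (2.69×10^-8)(6.02)/(1.379e-05) = 0.01174 Ω
R₍135₎ = R₍25₎(1 + αΔT) = 0.01174 × (1 + 0.0042×110) = 0.01717 Ω
P = I²R = (407)² × 0.01717 = 2840 W

2840 W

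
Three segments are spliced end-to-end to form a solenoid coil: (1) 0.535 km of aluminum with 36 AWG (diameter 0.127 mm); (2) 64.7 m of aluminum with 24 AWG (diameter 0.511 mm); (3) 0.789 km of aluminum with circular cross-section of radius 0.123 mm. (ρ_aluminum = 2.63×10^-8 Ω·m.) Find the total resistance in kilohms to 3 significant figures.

1.56 kΩ

Seg 1: A = π(0.127/2 mm)² = π(6.3500e-05 m)² = 1.267e-08 m²
R_1 = (2.63×10^-8)(535)/(1.267e-08) = 1111 Ω
Seg 2: A = π(0.511/2 mm)² = π(2.5550e-04 m)² = 2.051e-07 m²
R_2 = (2.63×10^-8)(64.7)/(2.051e-07) = 8.297 Ω
Seg 3: A = πr² = π(1.2300e-04 m)² = 4.753e-08 m²
R_3 = (2.63×10^-8)(789)/(4.753e-08) = 436.6 Ω
R_total = R_1 + R_2 + R_3 = 1.56 kΩ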